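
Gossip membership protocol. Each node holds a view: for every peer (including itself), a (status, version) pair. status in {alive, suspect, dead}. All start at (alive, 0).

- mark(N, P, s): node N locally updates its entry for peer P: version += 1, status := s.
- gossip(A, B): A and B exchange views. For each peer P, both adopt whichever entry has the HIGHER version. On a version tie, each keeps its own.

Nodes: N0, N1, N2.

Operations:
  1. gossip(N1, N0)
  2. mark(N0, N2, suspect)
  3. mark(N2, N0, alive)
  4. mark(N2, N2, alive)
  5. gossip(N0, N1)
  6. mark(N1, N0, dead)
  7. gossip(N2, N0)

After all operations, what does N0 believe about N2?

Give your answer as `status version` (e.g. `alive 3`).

Answer: suspect 1

Derivation:
Op 1: gossip N1<->N0 -> N1.N0=(alive,v0) N1.N1=(alive,v0) N1.N2=(alive,v0) | N0.N0=(alive,v0) N0.N1=(alive,v0) N0.N2=(alive,v0)
Op 2: N0 marks N2=suspect -> (suspect,v1)
Op 3: N2 marks N0=alive -> (alive,v1)
Op 4: N2 marks N2=alive -> (alive,v1)
Op 5: gossip N0<->N1 -> N0.N0=(alive,v0) N0.N1=(alive,v0) N0.N2=(suspect,v1) | N1.N0=(alive,v0) N1.N1=(alive,v0) N1.N2=(suspect,v1)
Op 6: N1 marks N0=dead -> (dead,v1)
Op 7: gossip N2<->N0 -> N2.N0=(alive,v1) N2.N1=(alive,v0) N2.N2=(alive,v1) | N0.N0=(alive,v1) N0.N1=(alive,v0) N0.N2=(suspect,v1)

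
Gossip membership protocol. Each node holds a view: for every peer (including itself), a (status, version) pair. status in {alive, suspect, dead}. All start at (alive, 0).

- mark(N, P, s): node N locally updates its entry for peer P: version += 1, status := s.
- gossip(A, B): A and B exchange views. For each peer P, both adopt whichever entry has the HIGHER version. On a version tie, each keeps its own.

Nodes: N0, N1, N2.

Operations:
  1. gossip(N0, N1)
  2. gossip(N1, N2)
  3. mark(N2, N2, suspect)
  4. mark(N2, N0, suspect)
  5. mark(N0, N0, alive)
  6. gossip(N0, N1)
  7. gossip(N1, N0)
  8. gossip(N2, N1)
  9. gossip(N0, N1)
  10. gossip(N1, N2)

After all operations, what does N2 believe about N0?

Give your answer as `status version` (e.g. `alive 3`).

Op 1: gossip N0<->N1 -> N0.N0=(alive,v0) N0.N1=(alive,v0) N0.N2=(alive,v0) | N1.N0=(alive,v0) N1.N1=(alive,v0) N1.N2=(alive,v0)
Op 2: gossip N1<->N2 -> N1.N0=(alive,v0) N1.N1=(alive,v0) N1.N2=(alive,v0) | N2.N0=(alive,v0) N2.N1=(alive,v0) N2.N2=(alive,v0)
Op 3: N2 marks N2=suspect -> (suspect,v1)
Op 4: N2 marks N0=suspect -> (suspect,v1)
Op 5: N0 marks N0=alive -> (alive,v1)
Op 6: gossip N0<->N1 -> N0.N0=(alive,v1) N0.N1=(alive,v0) N0.N2=(alive,v0) | N1.N0=(alive,v1) N1.N1=(alive,v0) N1.N2=(alive,v0)
Op 7: gossip N1<->N0 -> N1.N0=(alive,v1) N1.N1=(alive,v0) N1.N2=(alive,v0) | N0.N0=(alive,v1) N0.N1=(alive,v0) N0.N2=(alive,v0)
Op 8: gossip N2<->N1 -> N2.N0=(suspect,v1) N2.N1=(alive,v0) N2.N2=(suspect,v1) | N1.N0=(alive,v1) N1.N1=(alive,v0) N1.N2=(suspect,v1)
Op 9: gossip N0<->N1 -> N0.N0=(alive,v1) N0.N1=(alive,v0) N0.N2=(suspect,v1) | N1.N0=(alive,v1) N1.N1=(alive,v0) N1.N2=(suspect,v1)
Op 10: gossip N1<->N2 -> N1.N0=(alive,v1) N1.N1=(alive,v0) N1.N2=(suspect,v1) | N2.N0=(suspect,v1) N2.N1=(alive,v0) N2.N2=(suspect,v1)

Answer: suspect 1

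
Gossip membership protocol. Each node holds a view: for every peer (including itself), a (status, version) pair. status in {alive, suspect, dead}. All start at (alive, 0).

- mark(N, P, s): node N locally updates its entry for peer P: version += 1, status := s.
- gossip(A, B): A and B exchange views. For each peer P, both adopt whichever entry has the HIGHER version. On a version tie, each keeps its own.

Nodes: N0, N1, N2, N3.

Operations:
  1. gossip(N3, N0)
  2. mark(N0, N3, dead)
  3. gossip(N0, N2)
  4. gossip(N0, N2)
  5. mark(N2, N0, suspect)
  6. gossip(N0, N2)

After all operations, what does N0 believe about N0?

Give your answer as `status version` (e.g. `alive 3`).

Answer: suspect 1

Derivation:
Op 1: gossip N3<->N0 -> N3.N0=(alive,v0) N3.N1=(alive,v0) N3.N2=(alive,v0) N3.N3=(alive,v0) | N0.N0=(alive,v0) N0.N1=(alive,v0) N0.N2=(alive,v0) N0.N3=(alive,v0)
Op 2: N0 marks N3=dead -> (dead,v1)
Op 3: gossip N0<->N2 -> N0.N0=(alive,v0) N0.N1=(alive,v0) N0.N2=(alive,v0) N0.N3=(dead,v1) | N2.N0=(alive,v0) N2.N1=(alive,v0) N2.N2=(alive,v0) N2.N3=(dead,v1)
Op 4: gossip N0<->N2 -> N0.N0=(alive,v0) N0.N1=(alive,v0) N0.N2=(alive,v0) N0.N3=(dead,v1) | N2.N0=(alive,v0) N2.N1=(alive,v0) N2.N2=(alive,v0) N2.N3=(dead,v1)
Op 5: N2 marks N0=suspect -> (suspect,v1)
Op 6: gossip N0<->N2 -> N0.N0=(suspect,v1) N0.N1=(alive,v0) N0.N2=(alive,v0) N0.N3=(dead,v1) | N2.N0=(suspect,v1) N2.N1=(alive,v0) N2.N2=(alive,v0) N2.N3=(dead,v1)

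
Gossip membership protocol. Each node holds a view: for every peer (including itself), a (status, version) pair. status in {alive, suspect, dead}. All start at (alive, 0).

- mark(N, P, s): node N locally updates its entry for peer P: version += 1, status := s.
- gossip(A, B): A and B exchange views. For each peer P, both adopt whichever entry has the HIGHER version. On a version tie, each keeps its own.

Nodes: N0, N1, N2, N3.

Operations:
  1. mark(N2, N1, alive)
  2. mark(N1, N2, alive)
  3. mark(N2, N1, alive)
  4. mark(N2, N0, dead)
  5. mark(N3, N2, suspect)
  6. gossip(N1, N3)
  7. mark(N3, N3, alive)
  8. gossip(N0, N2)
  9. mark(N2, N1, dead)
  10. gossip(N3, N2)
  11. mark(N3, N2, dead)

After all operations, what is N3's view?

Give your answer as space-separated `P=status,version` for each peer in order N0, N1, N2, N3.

Op 1: N2 marks N1=alive -> (alive,v1)
Op 2: N1 marks N2=alive -> (alive,v1)
Op 3: N2 marks N1=alive -> (alive,v2)
Op 4: N2 marks N0=dead -> (dead,v1)
Op 5: N3 marks N2=suspect -> (suspect,v1)
Op 6: gossip N1<->N3 -> N1.N0=(alive,v0) N1.N1=(alive,v0) N1.N2=(alive,v1) N1.N3=(alive,v0) | N3.N0=(alive,v0) N3.N1=(alive,v0) N3.N2=(suspect,v1) N3.N3=(alive,v0)
Op 7: N3 marks N3=alive -> (alive,v1)
Op 8: gossip N0<->N2 -> N0.N0=(dead,v1) N0.N1=(alive,v2) N0.N2=(alive,v0) N0.N3=(alive,v0) | N2.N0=(dead,v1) N2.N1=(alive,v2) N2.N2=(alive,v0) N2.N3=(alive,v0)
Op 9: N2 marks N1=dead -> (dead,v3)
Op 10: gossip N3<->N2 -> N3.N0=(dead,v1) N3.N1=(dead,v3) N3.N2=(suspect,v1) N3.N3=(alive,v1) | N2.N0=(dead,v1) N2.N1=(dead,v3) N2.N2=(suspect,v1) N2.N3=(alive,v1)
Op 11: N3 marks N2=dead -> (dead,v2)

Answer: N0=dead,1 N1=dead,3 N2=dead,2 N3=alive,1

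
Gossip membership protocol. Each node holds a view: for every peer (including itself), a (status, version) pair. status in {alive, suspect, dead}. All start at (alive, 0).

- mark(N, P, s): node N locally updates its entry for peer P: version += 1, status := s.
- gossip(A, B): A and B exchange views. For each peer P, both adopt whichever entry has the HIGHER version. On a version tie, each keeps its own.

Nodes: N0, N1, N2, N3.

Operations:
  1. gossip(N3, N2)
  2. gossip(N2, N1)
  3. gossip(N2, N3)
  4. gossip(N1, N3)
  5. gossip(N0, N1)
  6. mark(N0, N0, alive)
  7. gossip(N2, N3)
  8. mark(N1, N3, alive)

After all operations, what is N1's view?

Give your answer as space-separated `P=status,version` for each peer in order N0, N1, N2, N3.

Op 1: gossip N3<->N2 -> N3.N0=(alive,v0) N3.N1=(alive,v0) N3.N2=(alive,v0) N3.N3=(alive,v0) | N2.N0=(alive,v0) N2.N1=(alive,v0) N2.N2=(alive,v0) N2.N3=(alive,v0)
Op 2: gossip N2<->N1 -> N2.N0=(alive,v0) N2.N1=(alive,v0) N2.N2=(alive,v0) N2.N3=(alive,v0) | N1.N0=(alive,v0) N1.N1=(alive,v0) N1.N2=(alive,v0) N1.N3=(alive,v0)
Op 3: gossip N2<->N3 -> N2.N0=(alive,v0) N2.N1=(alive,v0) N2.N2=(alive,v0) N2.N3=(alive,v0) | N3.N0=(alive,v0) N3.N1=(alive,v0) N3.N2=(alive,v0) N3.N3=(alive,v0)
Op 4: gossip N1<->N3 -> N1.N0=(alive,v0) N1.N1=(alive,v0) N1.N2=(alive,v0) N1.N3=(alive,v0) | N3.N0=(alive,v0) N3.N1=(alive,v0) N3.N2=(alive,v0) N3.N3=(alive,v0)
Op 5: gossip N0<->N1 -> N0.N0=(alive,v0) N0.N1=(alive,v0) N0.N2=(alive,v0) N0.N3=(alive,v0) | N1.N0=(alive,v0) N1.N1=(alive,v0) N1.N2=(alive,v0) N1.N3=(alive,v0)
Op 6: N0 marks N0=alive -> (alive,v1)
Op 7: gossip N2<->N3 -> N2.N0=(alive,v0) N2.N1=(alive,v0) N2.N2=(alive,v0) N2.N3=(alive,v0) | N3.N0=(alive,v0) N3.N1=(alive,v0) N3.N2=(alive,v0) N3.N3=(alive,v0)
Op 8: N1 marks N3=alive -> (alive,v1)

Answer: N0=alive,0 N1=alive,0 N2=alive,0 N3=alive,1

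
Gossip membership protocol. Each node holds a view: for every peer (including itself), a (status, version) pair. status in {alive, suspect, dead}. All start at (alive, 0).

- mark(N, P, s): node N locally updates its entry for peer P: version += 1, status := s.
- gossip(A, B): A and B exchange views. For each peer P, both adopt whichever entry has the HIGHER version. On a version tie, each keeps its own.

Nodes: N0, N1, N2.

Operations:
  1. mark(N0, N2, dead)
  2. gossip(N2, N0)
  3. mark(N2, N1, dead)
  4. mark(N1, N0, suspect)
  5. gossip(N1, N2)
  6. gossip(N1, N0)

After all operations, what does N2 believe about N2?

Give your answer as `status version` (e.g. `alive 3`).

Op 1: N0 marks N2=dead -> (dead,v1)
Op 2: gossip N2<->N0 -> N2.N0=(alive,v0) N2.N1=(alive,v0) N2.N2=(dead,v1) | N0.N0=(alive,v0) N0.N1=(alive,v0) N0.N2=(dead,v1)
Op 3: N2 marks N1=dead -> (dead,v1)
Op 4: N1 marks N0=suspect -> (suspect,v1)
Op 5: gossip N1<->N2 -> N1.N0=(suspect,v1) N1.N1=(dead,v1) N1.N2=(dead,v1) | N2.N0=(suspect,v1) N2.N1=(dead,v1) N2.N2=(dead,v1)
Op 6: gossip N1<->N0 -> N1.N0=(suspect,v1) N1.N1=(dead,v1) N1.N2=(dead,v1) | N0.N0=(suspect,v1) N0.N1=(dead,v1) N0.N2=(dead,v1)

Answer: dead 1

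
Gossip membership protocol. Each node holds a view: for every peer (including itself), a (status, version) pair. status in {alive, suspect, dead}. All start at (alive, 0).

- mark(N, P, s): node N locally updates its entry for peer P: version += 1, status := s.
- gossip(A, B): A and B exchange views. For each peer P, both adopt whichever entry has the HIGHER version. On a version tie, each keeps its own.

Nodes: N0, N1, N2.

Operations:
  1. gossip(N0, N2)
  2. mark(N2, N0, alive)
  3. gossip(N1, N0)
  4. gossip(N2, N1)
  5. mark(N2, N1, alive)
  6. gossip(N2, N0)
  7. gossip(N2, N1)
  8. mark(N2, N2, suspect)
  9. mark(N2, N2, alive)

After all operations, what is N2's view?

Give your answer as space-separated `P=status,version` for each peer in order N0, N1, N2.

Answer: N0=alive,1 N1=alive,1 N2=alive,2

Derivation:
Op 1: gossip N0<->N2 -> N0.N0=(alive,v0) N0.N1=(alive,v0) N0.N2=(alive,v0) | N2.N0=(alive,v0) N2.N1=(alive,v0) N2.N2=(alive,v0)
Op 2: N2 marks N0=alive -> (alive,v1)
Op 3: gossip N1<->N0 -> N1.N0=(alive,v0) N1.N1=(alive,v0) N1.N2=(alive,v0) | N0.N0=(alive,v0) N0.N1=(alive,v0) N0.N2=(alive,v0)
Op 4: gossip N2<->N1 -> N2.N0=(alive,v1) N2.N1=(alive,v0) N2.N2=(alive,v0) | N1.N0=(alive,v1) N1.N1=(alive,v0) N1.N2=(alive,v0)
Op 5: N2 marks N1=alive -> (alive,v1)
Op 6: gossip N2<->N0 -> N2.N0=(alive,v1) N2.N1=(alive,v1) N2.N2=(alive,v0) | N0.N0=(alive,v1) N0.N1=(alive,v1) N0.N2=(alive,v0)
Op 7: gossip N2<->N1 -> N2.N0=(alive,v1) N2.N1=(alive,v1) N2.N2=(alive,v0) | N1.N0=(alive,v1) N1.N1=(alive,v1) N1.N2=(alive,v0)
Op 8: N2 marks N2=suspect -> (suspect,v1)
Op 9: N2 marks N2=alive -> (alive,v2)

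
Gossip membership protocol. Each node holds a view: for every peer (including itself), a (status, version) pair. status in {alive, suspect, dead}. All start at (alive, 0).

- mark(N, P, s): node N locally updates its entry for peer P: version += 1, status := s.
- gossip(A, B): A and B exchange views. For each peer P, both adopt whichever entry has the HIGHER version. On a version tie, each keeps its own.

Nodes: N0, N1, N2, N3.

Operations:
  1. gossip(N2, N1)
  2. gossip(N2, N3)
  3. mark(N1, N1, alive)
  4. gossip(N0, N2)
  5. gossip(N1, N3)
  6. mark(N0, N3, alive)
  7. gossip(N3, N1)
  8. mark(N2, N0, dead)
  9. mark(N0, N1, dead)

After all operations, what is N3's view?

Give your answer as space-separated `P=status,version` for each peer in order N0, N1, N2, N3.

Answer: N0=alive,0 N1=alive,1 N2=alive,0 N3=alive,0

Derivation:
Op 1: gossip N2<->N1 -> N2.N0=(alive,v0) N2.N1=(alive,v0) N2.N2=(alive,v0) N2.N3=(alive,v0) | N1.N0=(alive,v0) N1.N1=(alive,v0) N1.N2=(alive,v0) N1.N3=(alive,v0)
Op 2: gossip N2<->N3 -> N2.N0=(alive,v0) N2.N1=(alive,v0) N2.N2=(alive,v0) N2.N3=(alive,v0) | N3.N0=(alive,v0) N3.N1=(alive,v0) N3.N2=(alive,v0) N3.N3=(alive,v0)
Op 3: N1 marks N1=alive -> (alive,v1)
Op 4: gossip N0<->N2 -> N0.N0=(alive,v0) N0.N1=(alive,v0) N0.N2=(alive,v0) N0.N3=(alive,v0) | N2.N0=(alive,v0) N2.N1=(alive,v0) N2.N2=(alive,v0) N2.N3=(alive,v0)
Op 5: gossip N1<->N3 -> N1.N0=(alive,v0) N1.N1=(alive,v1) N1.N2=(alive,v0) N1.N3=(alive,v0) | N3.N0=(alive,v0) N3.N1=(alive,v1) N3.N2=(alive,v0) N3.N3=(alive,v0)
Op 6: N0 marks N3=alive -> (alive,v1)
Op 7: gossip N3<->N1 -> N3.N0=(alive,v0) N3.N1=(alive,v1) N3.N2=(alive,v0) N3.N3=(alive,v0) | N1.N0=(alive,v0) N1.N1=(alive,v1) N1.N2=(alive,v0) N1.N3=(alive,v0)
Op 8: N2 marks N0=dead -> (dead,v1)
Op 9: N0 marks N1=dead -> (dead,v1)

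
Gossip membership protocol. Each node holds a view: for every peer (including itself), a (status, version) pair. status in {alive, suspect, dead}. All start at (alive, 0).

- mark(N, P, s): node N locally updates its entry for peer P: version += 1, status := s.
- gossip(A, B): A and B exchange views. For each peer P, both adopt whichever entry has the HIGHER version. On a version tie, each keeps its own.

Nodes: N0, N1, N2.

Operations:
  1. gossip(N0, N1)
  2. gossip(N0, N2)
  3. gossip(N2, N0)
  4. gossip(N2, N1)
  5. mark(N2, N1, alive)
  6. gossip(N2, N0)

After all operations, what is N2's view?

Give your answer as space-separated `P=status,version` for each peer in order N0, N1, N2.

Op 1: gossip N0<->N1 -> N0.N0=(alive,v0) N0.N1=(alive,v0) N0.N2=(alive,v0) | N1.N0=(alive,v0) N1.N1=(alive,v0) N1.N2=(alive,v0)
Op 2: gossip N0<->N2 -> N0.N0=(alive,v0) N0.N1=(alive,v0) N0.N2=(alive,v0) | N2.N0=(alive,v0) N2.N1=(alive,v0) N2.N2=(alive,v0)
Op 3: gossip N2<->N0 -> N2.N0=(alive,v0) N2.N1=(alive,v0) N2.N2=(alive,v0) | N0.N0=(alive,v0) N0.N1=(alive,v0) N0.N2=(alive,v0)
Op 4: gossip N2<->N1 -> N2.N0=(alive,v0) N2.N1=(alive,v0) N2.N2=(alive,v0) | N1.N0=(alive,v0) N1.N1=(alive,v0) N1.N2=(alive,v0)
Op 5: N2 marks N1=alive -> (alive,v1)
Op 6: gossip N2<->N0 -> N2.N0=(alive,v0) N2.N1=(alive,v1) N2.N2=(alive,v0) | N0.N0=(alive,v0) N0.N1=(alive,v1) N0.N2=(alive,v0)

Answer: N0=alive,0 N1=alive,1 N2=alive,0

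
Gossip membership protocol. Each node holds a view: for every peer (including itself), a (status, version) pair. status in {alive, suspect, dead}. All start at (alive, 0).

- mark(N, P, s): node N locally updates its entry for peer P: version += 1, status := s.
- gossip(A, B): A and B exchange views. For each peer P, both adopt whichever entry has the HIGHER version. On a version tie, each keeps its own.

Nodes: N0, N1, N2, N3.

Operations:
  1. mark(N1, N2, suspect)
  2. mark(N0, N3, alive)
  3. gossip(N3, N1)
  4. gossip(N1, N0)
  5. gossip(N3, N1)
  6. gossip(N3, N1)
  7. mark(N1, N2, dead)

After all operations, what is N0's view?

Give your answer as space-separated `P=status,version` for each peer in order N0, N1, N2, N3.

Op 1: N1 marks N2=suspect -> (suspect,v1)
Op 2: N0 marks N3=alive -> (alive,v1)
Op 3: gossip N3<->N1 -> N3.N0=(alive,v0) N3.N1=(alive,v0) N3.N2=(suspect,v1) N3.N3=(alive,v0) | N1.N0=(alive,v0) N1.N1=(alive,v0) N1.N2=(suspect,v1) N1.N3=(alive,v0)
Op 4: gossip N1<->N0 -> N1.N0=(alive,v0) N1.N1=(alive,v0) N1.N2=(suspect,v1) N1.N3=(alive,v1) | N0.N0=(alive,v0) N0.N1=(alive,v0) N0.N2=(suspect,v1) N0.N3=(alive,v1)
Op 5: gossip N3<->N1 -> N3.N0=(alive,v0) N3.N1=(alive,v0) N3.N2=(suspect,v1) N3.N3=(alive,v1) | N1.N0=(alive,v0) N1.N1=(alive,v0) N1.N2=(suspect,v1) N1.N3=(alive,v1)
Op 6: gossip N3<->N1 -> N3.N0=(alive,v0) N3.N1=(alive,v0) N3.N2=(suspect,v1) N3.N3=(alive,v1) | N1.N0=(alive,v0) N1.N1=(alive,v0) N1.N2=(suspect,v1) N1.N3=(alive,v1)
Op 7: N1 marks N2=dead -> (dead,v2)

Answer: N0=alive,0 N1=alive,0 N2=suspect,1 N3=alive,1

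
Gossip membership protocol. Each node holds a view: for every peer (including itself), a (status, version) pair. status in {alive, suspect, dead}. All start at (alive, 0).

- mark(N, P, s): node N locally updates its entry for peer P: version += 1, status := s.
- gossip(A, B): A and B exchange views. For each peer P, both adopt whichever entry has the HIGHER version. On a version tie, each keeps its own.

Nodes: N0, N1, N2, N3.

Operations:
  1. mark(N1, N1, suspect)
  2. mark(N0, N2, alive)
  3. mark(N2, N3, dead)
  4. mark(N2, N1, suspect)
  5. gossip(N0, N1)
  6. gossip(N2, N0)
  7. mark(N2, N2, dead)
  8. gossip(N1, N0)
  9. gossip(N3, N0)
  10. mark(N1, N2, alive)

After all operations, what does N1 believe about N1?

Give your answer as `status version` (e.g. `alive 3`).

Answer: suspect 1

Derivation:
Op 1: N1 marks N1=suspect -> (suspect,v1)
Op 2: N0 marks N2=alive -> (alive,v1)
Op 3: N2 marks N3=dead -> (dead,v1)
Op 4: N2 marks N1=suspect -> (suspect,v1)
Op 5: gossip N0<->N1 -> N0.N0=(alive,v0) N0.N1=(suspect,v1) N0.N2=(alive,v1) N0.N3=(alive,v0) | N1.N0=(alive,v0) N1.N1=(suspect,v1) N1.N2=(alive,v1) N1.N3=(alive,v0)
Op 6: gossip N2<->N0 -> N2.N0=(alive,v0) N2.N1=(suspect,v1) N2.N2=(alive,v1) N2.N3=(dead,v1) | N0.N0=(alive,v0) N0.N1=(suspect,v1) N0.N2=(alive,v1) N0.N3=(dead,v1)
Op 7: N2 marks N2=dead -> (dead,v2)
Op 8: gossip N1<->N0 -> N1.N0=(alive,v0) N1.N1=(suspect,v1) N1.N2=(alive,v1) N1.N3=(dead,v1) | N0.N0=(alive,v0) N0.N1=(suspect,v1) N0.N2=(alive,v1) N0.N3=(dead,v1)
Op 9: gossip N3<->N0 -> N3.N0=(alive,v0) N3.N1=(suspect,v1) N3.N2=(alive,v1) N3.N3=(dead,v1) | N0.N0=(alive,v0) N0.N1=(suspect,v1) N0.N2=(alive,v1) N0.N3=(dead,v1)
Op 10: N1 marks N2=alive -> (alive,v2)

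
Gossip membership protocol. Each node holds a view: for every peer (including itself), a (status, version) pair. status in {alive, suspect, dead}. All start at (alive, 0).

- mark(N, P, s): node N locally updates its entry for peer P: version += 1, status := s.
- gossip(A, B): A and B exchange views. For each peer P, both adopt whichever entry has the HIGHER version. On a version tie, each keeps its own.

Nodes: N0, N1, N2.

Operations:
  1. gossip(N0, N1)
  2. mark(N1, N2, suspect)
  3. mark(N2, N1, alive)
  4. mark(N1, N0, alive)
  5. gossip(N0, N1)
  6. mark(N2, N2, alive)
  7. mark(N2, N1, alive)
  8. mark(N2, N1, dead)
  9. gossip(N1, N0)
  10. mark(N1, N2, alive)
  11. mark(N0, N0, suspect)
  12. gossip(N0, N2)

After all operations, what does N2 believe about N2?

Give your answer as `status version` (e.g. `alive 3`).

Answer: alive 1

Derivation:
Op 1: gossip N0<->N1 -> N0.N0=(alive,v0) N0.N1=(alive,v0) N0.N2=(alive,v0) | N1.N0=(alive,v0) N1.N1=(alive,v0) N1.N2=(alive,v0)
Op 2: N1 marks N2=suspect -> (suspect,v1)
Op 3: N2 marks N1=alive -> (alive,v1)
Op 4: N1 marks N0=alive -> (alive,v1)
Op 5: gossip N0<->N1 -> N0.N0=(alive,v1) N0.N1=(alive,v0) N0.N2=(suspect,v1) | N1.N0=(alive,v1) N1.N1=(alive,v0) N1.N2=(suspect,v1)
Op 6: N2 marks N2=alive -> (alive,v1)
Op 7: N2 marks N1=alive -> (alive,v2)
Op 8: N2 marks N1=dead -> (dead,v3)
Op 9: gossip N1<->N0 -> N1.N0=(alive,v1) N1.N1=(alive,v0) N1.N2=(suspect,v1) | N0.N0=(alive,v1) N0.N1=(alive,v0) N0.N2=(suspect,v1)
Op 10: N1 marks N2=alive -> (alive,v2)
Op 11: N0 marks N0=suspect -> (suspect,v2)
Op 12: gossip N0<->N2 -> N0.N0=(suspect,v2) N0.N1=(dead,v3) N0.N2=(suspect,v1) | N2.N0=(suspect,v2) N2.N1=(dead,v3) N2.N2=(alive,v1)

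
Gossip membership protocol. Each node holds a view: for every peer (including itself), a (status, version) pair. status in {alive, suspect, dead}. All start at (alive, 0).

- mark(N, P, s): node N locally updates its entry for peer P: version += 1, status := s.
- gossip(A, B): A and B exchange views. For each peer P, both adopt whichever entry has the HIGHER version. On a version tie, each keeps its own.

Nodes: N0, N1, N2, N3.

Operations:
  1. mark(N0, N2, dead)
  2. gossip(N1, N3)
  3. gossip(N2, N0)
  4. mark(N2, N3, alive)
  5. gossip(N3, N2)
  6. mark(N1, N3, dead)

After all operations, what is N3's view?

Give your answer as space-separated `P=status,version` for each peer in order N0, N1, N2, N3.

Op 1: N0 marks N2=dead -> (dead,v1)
Op 2: gossip N1<->N3 -> N1.N0=(alive,v0) N1.N1=(alive,v0) N1.N2=(alive,v0) N1.N3=(alive,v0) | N3.N0=(alive,v0) N3.N1=(alive,v0) N3.N2=(alive,v0) N3.N3=(alive,v0)
Op 3: gossip N2<->N0 -> N2.N0=(alive,v0) N2.N1=(alive,v0) N2.N2=(dead,v1) N2.N3=(alive,v0) | N0.N0=(alive,v0) N0.N1=(alive,v0) N0.N2=(dead,v1) N0.N3=(alive,v0)
Op 4: N2 marks N3=alive -> (alive,v1)
Op 5: gossip N3<->N2 -> N3.N0=(alive,v0) N3.N1=(alive,v0) N3.N2=(dead,v1) N3.N3=(alive,v1) | N2.N0=(alive,v0) N2.N1=(alive,v0) N2.N2=(dead,v1) N2.N3=(alive,v1)
Op 6: N1 marks N3=dead -> (dead,v1)

Answer: N0=alive,0 N1=alive,0 N2=dead,1 N3=alive,1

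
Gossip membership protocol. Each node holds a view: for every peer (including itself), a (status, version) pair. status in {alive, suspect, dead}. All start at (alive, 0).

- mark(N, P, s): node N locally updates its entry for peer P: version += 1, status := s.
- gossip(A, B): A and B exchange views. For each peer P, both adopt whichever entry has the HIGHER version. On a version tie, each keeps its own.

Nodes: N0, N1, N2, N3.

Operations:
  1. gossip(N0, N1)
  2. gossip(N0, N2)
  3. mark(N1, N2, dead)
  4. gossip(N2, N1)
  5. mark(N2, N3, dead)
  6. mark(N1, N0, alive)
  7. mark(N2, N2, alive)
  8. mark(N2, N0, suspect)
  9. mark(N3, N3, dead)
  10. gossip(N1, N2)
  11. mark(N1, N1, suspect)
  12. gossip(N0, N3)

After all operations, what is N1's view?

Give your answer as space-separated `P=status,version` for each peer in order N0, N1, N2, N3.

Answer: N0=alive,1 N1=suspect,1 N2=alive,2 N3=dead,1

Derivation:
Op 1: gossip N0<->N1 -> N0.N0=(alive,v0) N0.N1=(alive,v0) N0.N2=(alive,v0) N0.N3=(alive,v0) | N1.N0=(alive,v0) N1.N1=(alive,v0) N1.N2=(alive,v0) N1.N3=(alive,v0)
Op 2: gossip N0<->N2 -> N0.N0=(alive,v0) N0.N1=(alive,v0) N0.N2=(alive,v0) N0.N3=(alive,v0) | N2.N0=(alive,v0) N2.N1=(alive,v0) N2.N2=(alive,v0) N2.N3=(alive,v0)
Op 3: N1 marks N2=dead -> (dead,v1)
Op 4: gossip N2<->N1 -> N2.N0=(alive,v0) N2.N1=(alive,v0) N2.N2=(dead,v1) N2.N3=(alive,v0) | N1.N0=(alive,v0) N1.N1=(alive,v0) N1.N2=(dead,v1) N1.N3=(alive,v0)
Op 5: N2 marks N3=dead -> (dead,v1)
Op 6: N1 marks N0=alive -> (alive,v1)
Op 7: N2 marks N2=alive -> (alive,v2)
Op 8: N2 marks N0=suspect -> (suspect,v1)
Op 9: N3 marks N3=dead -> (dead,v1)
Op 10: gossip N1<->N2 -> N1.N0=(alive,v1) N1.N1=(alive,v0) N1.N2=(alive,v2) N1.N3=(dead,v1) | N2.N0=(suspect,v1) N2.N1=(alive,v0) N2.N2=(alive,v2) N2.N3=(dead,v1)
Op 11: N1 marks N1=suspect -> (suspect,v1)
Op 12: gossip N0<->N3 -> N0.N0=(alive,v0) N0.N1=(alive,v0) N0.N2=(alive,v0) N0.N3=(dead,v1) | N3.N0=(alive,v0) N3.N1=(alive,v0) N3.N2=(alive,v0) N3.N3=(dead,v1)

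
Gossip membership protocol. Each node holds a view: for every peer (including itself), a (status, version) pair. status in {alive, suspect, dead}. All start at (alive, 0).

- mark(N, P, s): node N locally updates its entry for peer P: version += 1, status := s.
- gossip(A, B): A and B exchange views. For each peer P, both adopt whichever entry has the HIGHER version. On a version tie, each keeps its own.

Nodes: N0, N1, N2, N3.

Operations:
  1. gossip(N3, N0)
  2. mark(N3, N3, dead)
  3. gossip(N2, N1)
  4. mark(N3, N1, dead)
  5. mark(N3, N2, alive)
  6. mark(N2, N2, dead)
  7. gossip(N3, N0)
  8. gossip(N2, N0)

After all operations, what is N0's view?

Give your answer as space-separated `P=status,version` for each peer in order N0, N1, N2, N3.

Answer: N0=alive,0 N1=dead,1 N2=alive,1 N3=dead,1

Derivation:
Op 1: gossip N3<->N0 -> N3.N0=(alive,v0) N3.N1=(alive,v0) N3.N2=(alive,v0) N3.N3=(alive,v0) | N0.N0=(alive,v0) N0.N1=(alive,v0) N0.N2=(alive,v0) N0.N3=(alive,v0)
Op 2: N3 marks N3=dead -> (dead,v1)
Op 3: gossip N2<->N1 -> N2.N0=(alive,v0) N2.N1=(alive,v0) N2.N2=(alive,v0) N2.N3=(alive,v0) | N1.N0=(alive,v0) N1.N1=(alive,v0) N1.N2=(alive,v0) N1.N3=(alive,v0)
Op 4: N3 marks N1=dead -> (dead,v1)
Op 5: N3 marks N2=alive -> (alive,v1)
Op 6: N2 marks N2=dead -> (dead,v1)
Op 7: gossip N3<->N0 -> N3.N0=(alive,v0) N3.N1=(dead,v1) N3.N2=(alive,v1) N3.N3=(dead,v1) | N0.N0=(alive,v0) N0.N1=(dead,v1) N0.N2=(alive,v1) N0.N3=(dead,v1)
Op 8: gossip N2<->N0 -> N2.N0=(alive,v0) N2.N1=(dead,v1) N2.N2=(dead,v1) N2.N3=(dead,v1) | N0.N0=(alive,v0) N0.N1=(dead,v1) N0.N2=(alive,v1) N0.N3=(dead,v1)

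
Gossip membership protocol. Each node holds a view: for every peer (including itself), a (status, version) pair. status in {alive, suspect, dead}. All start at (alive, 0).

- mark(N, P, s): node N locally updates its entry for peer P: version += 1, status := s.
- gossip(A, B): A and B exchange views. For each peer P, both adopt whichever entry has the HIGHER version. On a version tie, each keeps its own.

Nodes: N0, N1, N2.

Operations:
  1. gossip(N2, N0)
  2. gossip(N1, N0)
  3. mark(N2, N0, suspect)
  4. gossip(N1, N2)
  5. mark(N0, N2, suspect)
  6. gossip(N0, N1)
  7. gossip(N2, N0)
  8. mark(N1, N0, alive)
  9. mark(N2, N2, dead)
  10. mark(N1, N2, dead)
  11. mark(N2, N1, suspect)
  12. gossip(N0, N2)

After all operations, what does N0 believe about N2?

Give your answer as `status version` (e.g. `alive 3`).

Answer: dead 2

Derivation:
Op 1: gossip N2<->N0 -> N2.N0=(alive,v0) N2.N1=(alive,v0) N2.N2=(alive,v0) | N0.N0=(alive,v0) N0.N1=(alive,v0) N0.N2=(alive,v0)
Op 2: gossip N1<->N0 -> N1.N0=(alive,v0) N1.N1=(alive,v0) N1.N2=(alive,v0) | N0.N0=(alive,v0) N0.N1=(alive,v0) N0.N2=(alive,v0)
Op 3: N2 marks N0=suspect -> (suspect,v1)
Op 4: gossip N1<->N2 -> N1.N0=(suspect,v1) N1.N1=(alive,v0) N1.N2=(alive,v0) | N2.N0=(suspect,v1) N2.N1=(alive,v0) N2.N2=(alive,v0)
Op 5: N0 marks N2=suspect -> (suspect,v1)
Op 6: gossip N0<->N1 -> N0.N0=(suspect,v1) N0.N1=(alive,v0) N0.N2=(suspect,v1) | N1.N0=(suspect,v1) N1.N1=(alive,v0) N1.N2=(suspect,v1)
Op 7: gossip N2<->N0 -> N2.N0=(suspect,v1) N2.N1=(alive,v0) N2.N2=(suspect,v1) | N0.N0=(suspect,v1) N0.N1=(alive,v0) N0.N2=(suspect,v1)
Op 8: N1 marks N0=alive -> (alive,v2)
Op 9: N2 marks N2=dead -> (dead,v2)
Op 10: N1 marks N2=dead -> (dead,v2)
Op 11: N2 marks N1=suspect -> (suspect,v1)
Op 12: gossip N0<->N2 -> N0.N0=(suspect,v1) N0.N1=(suspect,v1) N0.N2=(dead,v2) | N2.N0=(suspect,v1) N2.N1=(suspect,v1) N2.N2=(dead,v2)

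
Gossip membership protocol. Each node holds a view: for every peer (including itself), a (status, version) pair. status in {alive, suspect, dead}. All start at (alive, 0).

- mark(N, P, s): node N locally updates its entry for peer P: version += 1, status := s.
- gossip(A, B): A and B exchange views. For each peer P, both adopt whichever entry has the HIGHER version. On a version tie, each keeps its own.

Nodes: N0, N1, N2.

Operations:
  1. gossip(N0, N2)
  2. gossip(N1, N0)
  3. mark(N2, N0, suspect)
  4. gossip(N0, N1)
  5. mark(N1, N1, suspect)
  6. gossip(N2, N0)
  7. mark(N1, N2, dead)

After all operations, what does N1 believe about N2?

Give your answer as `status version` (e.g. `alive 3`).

Op 1: gossip N0<->N2 -> N0.N0=(alive,v0) N0.N1=(alive,v0) N0.N2=(alive,v0) | N2.N0=(alive,v0) N2.N1=(alive,v0) N2.N2=(alive,v0)
Op 2: gossip N1<->N0 -> N1.N0=(alive,v0) N1.N1=(alive,v0) N1.N2=(alive,v0) | N0.N0=(alive,v0) N0.N1=(alive,v0) N0.N2=(alive,v0)
Op 3: N2 marks N0=suspect -> (suspect,v1)
Op 4: gossip N0<->N1 -> N0.N0=(alive,v0) N0.N1=(alive,v0) N0.N2=(alive,v0) | N1.N0=(alive,v0) N1.N1=(alive,v0) N1.N2=(alive,v0)
Op 5: N1 marks N1=suspect -> (suspect,v1)
Op 6: gossip N2<->N0 -> N2.N0=(suspect,v1) N2.N1=(alive,v0) N2.N2=(alive,v0) | N0.N0=(suspect,v1) N0.N1=(alive,v0) N0.N2=(alive,v0)
Op 7: N1 marks N2=dead -> (dead,v1)

Answer: dead 1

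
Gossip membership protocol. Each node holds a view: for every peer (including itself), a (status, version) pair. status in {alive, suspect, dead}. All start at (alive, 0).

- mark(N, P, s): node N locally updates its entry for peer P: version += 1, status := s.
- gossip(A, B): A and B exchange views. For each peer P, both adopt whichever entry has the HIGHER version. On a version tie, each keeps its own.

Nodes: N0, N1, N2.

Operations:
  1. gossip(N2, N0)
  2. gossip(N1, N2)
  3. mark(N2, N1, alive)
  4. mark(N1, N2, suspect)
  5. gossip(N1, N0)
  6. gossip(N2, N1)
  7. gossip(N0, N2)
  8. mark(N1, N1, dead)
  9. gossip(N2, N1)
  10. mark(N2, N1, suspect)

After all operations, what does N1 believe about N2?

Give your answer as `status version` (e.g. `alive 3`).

Answer: suspect 1

Derivation:
Op 1: gossip N2<->N0 -> N2.N0=(alive,v0) N2.N1=(alive,v0) N2.N2=(alive,v0) | N0.N0=(alive,v0) N0.N1=(alive,v0) N0.N2=(alive,v0)
Op 2: gossip N1<->N2 -> N1.N0=(alive,v0) N1.N1=(alive,v0) N1.N2=(alive,v0) | N2.N0=(alive,v0) N2.N1=(alive,v0) N2.N2=(alive,v0)
Op 3: N2 marks N1=alive -> (alive,v1)
Op 4: N1 marks N2=suspect -> (suspect,v1)
Op 5: gossip N1<->N0 -> N1.N0=(alive,v0) N1.N1=(alive,v0) N1.N2=(suspect,v1) | N0.N0=(alive,v0) N0.N1=(alive,v0) N0.N2=(suspect,v1)
Op 6: gossip N2<->N1 -> N2.N0=(alive,v0) N2.N1=(alive,v1) N2.N2=(suspect,v1) | N1.N0=(alive,v0) N1.N1=(alive,v1) N1.N2=(suspect,v1)
Op 7: gossip N0<->N2 -> N0.N0=(alive,v0) N0.N1=(alive,v1) N0.N2=(suspect,v1) | N2.N0=(alive,v0) N2.N1=(alive,v1) N2.N2=(suspect,v1)
Op 8: N1 marks N1=dead -> (dead,v2)
Op 9: gossip N2<->N1 -> N2.N0=(alive,v0) N2.N1=(dead,v2) N2.N2=(suspect,v1) | N1.N0=(alive,v0) N1.N1=(dead,v2) N1.N2=(suspect,v1)
Op 10: N2 marks N1=suspect -> (suspect,v3)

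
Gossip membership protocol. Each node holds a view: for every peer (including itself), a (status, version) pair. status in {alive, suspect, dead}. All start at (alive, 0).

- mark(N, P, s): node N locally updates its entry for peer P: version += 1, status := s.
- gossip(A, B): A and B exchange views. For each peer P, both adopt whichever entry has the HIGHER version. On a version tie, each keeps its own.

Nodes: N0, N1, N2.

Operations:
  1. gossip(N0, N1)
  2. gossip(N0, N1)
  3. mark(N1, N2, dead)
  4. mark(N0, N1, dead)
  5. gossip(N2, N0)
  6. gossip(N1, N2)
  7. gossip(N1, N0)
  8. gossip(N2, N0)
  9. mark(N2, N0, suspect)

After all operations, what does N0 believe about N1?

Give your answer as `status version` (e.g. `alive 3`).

Op 1: gossip N0<->N1 -> N0.N0=(alive,v0) N0.N1=(alive,v0) N0.N2=(alive,v0) | N1.N0=(alive,v0) N1.N1=(alive,v0) N1.N2=(alive,v0)
Op 2: gossip N0<->N1 -> N0.N0=(alive,v0) N0.N1=(alive,v0) N0.N2=(alive,v0) | N1.N0=(alive,v0) N1.N1=(alive,v0) N1.N2=(alive,v0)
Op 3: N1 marks N2=dead -> (dead,v1)
Op 4: N0 marks N1=dead -> (dead,v1)
Op 5: gossip N2<->N0 -> N2.N0=(alive,v0) N2.N1=(dead,v1) N2.N2=(alive,v0) | N0.N0=(alive,v0) N0.N1=(dead,v1) N0.N2=(alive,v0)
Op 6: gossip N1<->N2 -> N1.N0=(alive,v0) N1.N1=(dead,v1) N1.N2=(dead,v1) | N2.N0=(alive,v0) N2.N1=(dead,v1) N2.N2=(dead,v1)
Op 7: gossip N1<->N0 -> N1.N0=(alive,v0) N1.N1=(dead,v1) N1.N2=(dead,v1) | N0.N0=(alive,v0) N0.N1=(dead,v1) N0.N2=(dead,v1)
Op 8: gossip N2<->N0 -> N2.N0=(alive,v0) N2.N1=(dead,v1) N2.N2=(dead,v1) | N0.N0=(alive,v0) N0.N1=(dead,v1) N0.N2=(dead,v1)
Op 9: N2 marks N0=suspect -> (suspect,v1)

Answer: dead 1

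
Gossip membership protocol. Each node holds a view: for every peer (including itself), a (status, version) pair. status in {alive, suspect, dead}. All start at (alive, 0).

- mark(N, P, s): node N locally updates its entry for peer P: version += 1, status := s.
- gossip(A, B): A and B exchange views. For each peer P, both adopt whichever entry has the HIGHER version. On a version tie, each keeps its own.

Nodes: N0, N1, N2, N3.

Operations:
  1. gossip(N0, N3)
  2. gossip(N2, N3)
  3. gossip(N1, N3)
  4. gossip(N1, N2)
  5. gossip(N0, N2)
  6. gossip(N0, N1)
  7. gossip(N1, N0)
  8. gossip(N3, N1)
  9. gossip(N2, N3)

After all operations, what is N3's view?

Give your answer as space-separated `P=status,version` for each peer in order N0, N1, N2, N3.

Answer: N0=alive,0 N1=alive,0 N2=alive,0 N3=alive,0

Derivation:
Op 1: gossip N0<->N3 -> N0.N0=(alive,v0) N0.N1=(alive,v0) N0.N2=(alive,v0) N0.N3=(alive,v0) | N3.N0=(alive,v0) N3.N1=(alive,v0) N3.N2=(alive,v0) N3.N3=(alive,v0)
Op 2: gossip N2<->N3 -> N2.N0=(alive,v0) N2.N1=(alive,v0) N2.N2=(alive,v0) N2.N3=(alive,v0) | N3.N0=(alive,v0) N3.N1=(alive,v0) N3.N2=(alive,v0) N3.N3=(alive,v0)
Op 3: gossip N1<->N3 -> N1.N0=(alive,v0) N1.N1=(alive,v0) N1.N2=(alive,v0) N1.N3=(alive,v0) | N3.N0=(alive,v0) N3.N1=(alive,v0) N3.N2=(alive,v0) N3.N3=(alive,v0)
Op 4: gossip N1<->N2 -> N1.N0=(alive,v0) N1.N1=(alive,v0) N1.N2=(alive,v0) N1.N3=(alive,v0) | N2.N0=(alive,v0) N2.N1=(alive,v0) N2.N2=(alive,v0) N2.N3=(alive,v0)
Op 5: gossip N0<->N2 -> N0.N0=(alive,v0) N0.N1=(alive,v0) N0.N2=(alive,v0) N0.N3=(alive,v0) | N2.N0=(alive,v0) N2.N1=(alive,v0) N2.N2=(alive,v0) N2.N3=(alive,v0)
Op 6: gossip N0<->N1 -> N0.N0=(alive,v0) N0.N1=(alive,v0) N0.N2=(alive,v0) N0.N3=(alive,v0) | N1.N0=(alive,v0) N1.N1=(alive,v0) N1.N2=(alive,v0) N1.N3=(alive,v0)
Op 7: gossip N1<->N0 -> N1.N0=(alive,v0) N1.N1=(alive,v0) N1.N2=(alive,v0) N1.N3=(alive,v0) | N0.N0=(alive,v0) N0.N1=(alive,v0) N0.N2=(alive,v0) N0.N3=(alive,v0)
Op 8: gossip N3<->N1 -> N3.N0=(alive,v0) N3.N1=(alive,v0) N3.N2=(alive,v0) N3.N3=(alive,v0) | N1.N0=(alive,v0) N1.N1=(alive,v0) N1.N2=(alive,v0) N1.N3=(alive,v0)
Op 9: gossip N2<->N3 -> N2.N0=(alive,v0) N2.N1=(alive,v0) N2.N2=(alive,v0) N2.N3=(alive,v0) | N3.N0=(alive,v0) N3.N1=(alive,v0) N3.N2=(alive,v0) N3.N3=(alive,v0)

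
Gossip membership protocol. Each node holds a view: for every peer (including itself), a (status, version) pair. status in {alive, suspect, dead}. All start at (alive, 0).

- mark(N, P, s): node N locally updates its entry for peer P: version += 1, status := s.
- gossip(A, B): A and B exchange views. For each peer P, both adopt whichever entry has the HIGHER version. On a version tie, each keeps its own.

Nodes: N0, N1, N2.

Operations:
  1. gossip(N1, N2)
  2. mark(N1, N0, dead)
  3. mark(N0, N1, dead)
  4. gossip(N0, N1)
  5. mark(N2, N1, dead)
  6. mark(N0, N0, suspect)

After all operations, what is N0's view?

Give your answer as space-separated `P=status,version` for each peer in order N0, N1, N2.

Answer: N0=suspect,2 N1=dead,1 N2=alive,0

Derivation:
Op 1: gossip N1<->N2 -> N1.N0=(alive,v0) N1.N1=(alive,v0) N1.N2=(alive,v0) | N2.N0=(alive,v0) N2.N1=(alive,v0) N2.N2=(alive,v0)
Op 2: N1 marks N0=dead -> (dead,v1)
Op 3: N0 marks N1=dead -> (dead,v1)
Op 4: gossip N0<->N1 -> N0.N0=(dead,v1) N0.N1=(dead,v1) N0.N2=(alive,v0) | N1.N0=(dead,v1) N1.N1=(dead,v1) N1.N2=(alive,v0)
Op 5: N2 marks N1=dead -> (dead,v1)
Op 6: N0 marks N0=suspect -> (suspect,v2)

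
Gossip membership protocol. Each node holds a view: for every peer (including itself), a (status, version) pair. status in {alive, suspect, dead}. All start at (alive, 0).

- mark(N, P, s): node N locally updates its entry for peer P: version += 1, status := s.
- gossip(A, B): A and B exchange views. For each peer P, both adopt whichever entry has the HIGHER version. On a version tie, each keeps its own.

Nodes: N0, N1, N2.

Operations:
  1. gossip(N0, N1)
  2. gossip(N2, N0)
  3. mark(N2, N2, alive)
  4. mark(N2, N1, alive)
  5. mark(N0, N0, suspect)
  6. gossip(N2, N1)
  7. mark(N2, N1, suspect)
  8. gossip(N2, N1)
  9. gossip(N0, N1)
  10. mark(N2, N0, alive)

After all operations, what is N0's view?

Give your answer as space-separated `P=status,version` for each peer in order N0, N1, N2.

Answer: N0=suspect,1 N1=suspect,2 N2=alive,1

Derivation:
Op 1: gossip N0<->N1 -> N0.N0=(alive,v0) N0.N1=(alive,v0) N0.N2=(alive,v0) | N1.N0=(alive,v0) N1.N1=(alive,v0) N1.N2=(alive,v0)
Op 2: gossip N2<->N0 -> N2.N0=(alive,v0) N2.N1=(alive,v0) N2.N2=(alive,v0) | N0.N0=(alive,v0) N0.N1=(alive,v0) N0.N2=(alive,v0)
Op 3: N2 marks N2=alive -> (alive,v1)
Op 4: N2 marks N1=alive -> (alive,v1)
Op 5: N0 marks N0=suspect -> (suspect,v1)
Op 6: gossip N2<->N1 -> N2.N0=(alive,v0) N2.N1=(alive,v1) N2.N2=(alive,v1) | N1.N0=(alive,v0) N1.N1=(alive,v1) N1.N2=(alive,v1)
Op 7: N2 marks N1=suspect -> (suspect,v2)
Op 8: gossip N2<->N1 -> N2.N0=(alive,v0) N2.N1=(suspect,v2) N2.N2=(alive,v1) | N1.N0=(alive,v0) N1.N1=(suspect,v2) N1.N2=(alive,v1)
Op 9: gossip N0<->N1 -> N0.N0=(suspect,v1) N0.N1=(suspect,v2) N0.N2=(alive,v1) | N1.N0=(suspect,v1) N1.N1=(suspect,v2) N1.N2=(alive,v1)
Op 10: N2 marks N0=alive -> (alive,v1)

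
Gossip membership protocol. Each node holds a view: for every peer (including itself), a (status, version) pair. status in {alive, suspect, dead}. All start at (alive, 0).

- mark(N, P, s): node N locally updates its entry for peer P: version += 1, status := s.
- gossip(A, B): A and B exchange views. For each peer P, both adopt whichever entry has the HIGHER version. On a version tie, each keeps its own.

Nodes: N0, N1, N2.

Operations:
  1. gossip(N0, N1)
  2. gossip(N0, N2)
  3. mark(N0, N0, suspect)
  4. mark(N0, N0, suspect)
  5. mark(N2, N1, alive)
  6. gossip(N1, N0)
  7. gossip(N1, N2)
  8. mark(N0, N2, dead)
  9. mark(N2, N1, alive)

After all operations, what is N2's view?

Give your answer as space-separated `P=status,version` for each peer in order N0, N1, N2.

Op 1: gossip N0<->N1 -> N0.N0=(alive,v0) N0.N1=(alive,v0) N0.N2=(alive,v0) | N1.N0=(alive,v0) N1.N1=(alive,v0) N1.N2=(alive,v0)
Op 2: gossip N0<->N2 -> N0.N0=(alive,v0) N0.N1=(alive,v0) N0.N2=(alive,v0) | N2.N0=(alive,v0) N2.N1=(alive,v0) N2.N2=(alive,v0)
Op 3: N0 marks N0=suspect -> (suspect,v1)
Op 4: N0 marks N0=suspect -> (suspect,v2)
Op 5: N2 marks N1=alive -> (alive,v1)
Op 6: gossip N1<->N0 -> N1.N0=(suspect,v2) N1.N1=(alive,v0) N1.N2=(alive,v0) | N0.N0=(suspect,v2) N0.N1=(alive,v0) N0.N2=(alive,v0)
Op 7: gossip N1<->N2 -> N1.N0=(suspect,v2) N1.N1=(alive,v1) N1.N2=(alive,v0) | N2.N0=(suspect,v2) N2.N1=(alive,v1) N2.N2=(alive,v0)
Op 8: N0 marks N2=dead -> (dead,v1)
Op 9: N2 marks N1=alive -> (alive,v2)

Answer: N0=suspect,2 N1=alive,2 N2=alive,0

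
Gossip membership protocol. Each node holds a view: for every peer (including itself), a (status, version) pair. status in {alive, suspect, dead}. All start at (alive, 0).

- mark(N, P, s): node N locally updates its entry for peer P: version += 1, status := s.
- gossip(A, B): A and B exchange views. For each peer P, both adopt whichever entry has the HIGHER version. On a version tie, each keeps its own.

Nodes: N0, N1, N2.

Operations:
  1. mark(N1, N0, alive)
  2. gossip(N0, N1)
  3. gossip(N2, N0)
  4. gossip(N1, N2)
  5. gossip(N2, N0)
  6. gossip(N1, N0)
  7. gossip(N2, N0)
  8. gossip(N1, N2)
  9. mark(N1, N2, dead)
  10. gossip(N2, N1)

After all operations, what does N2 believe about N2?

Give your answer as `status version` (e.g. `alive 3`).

Answer: dead 1

Derivation:
Op 1: N1 marks N0=alive -> (alive,v1)
Op 2: gossip N0<->N1 -> N0.N0=(alive,v1) N0.N1=(alive,v0) N0.N2=(alive,v0) | N1.N0=(alive,v1) N1.N1=(alive,v0) N1.N2=(alive,v0)
Op 3: gossip N2<->N0 -> N2.N0=(alive,v1) N2.N1=(alive,v0) N2.N2=(alive,v0) | N0.N0=(alive,v1) N0.N1=(alive,v0) N0.N2=(alive,v0)
Op 4: gossip N1<->N2 -> N1.N0=(alive,v1) N1.N1=(alive,v0) N1.N2=(alive,v0) | N2.N0=(alive,v1) N2.N1=(alive,v0) N2.N2=(alive,v0)
Op 5: gossip N2<->N0 -> N2.N0=(alive,v1) N2.N1=(alive,v0) N2.N2=(alive,v0) | N0.N0=(alive,v1) N0.N1=(alive,v0) N0.N2=(alive,v0)
Op 6: gossip N1<->N0 -> N1.N0=(alive,v1) N1.N1=(alive,v0) N1.N2=(alive,v0) | N0.N0=(alive,v1) N0.N1=(alive,v0) N0.N2=(alive,v0)
Op 7: gossip N2<->N0 -> N2.N0=(alive,v1) N2.N1=(alive,v0) N2.N2=(alive,v0) | N0.N0=(alive,v1) N0.N1=(alive,v0) N0.N2=(alive,v0)
Op 8: gossip N1<->N2 -> N1.N0=(alive,v1) N1.N1=(alive,v0) N1.N2=(alive,v0) | N2.N0=(alive,v1) N2.N1=(alive,v0) N2.N2=(alive,v0)
Op 9: N1 marks N2=dead -> (dead,v1)
Op 10: gossip N2<->N1 -> N2.N0=(alive,v1) N2.N1=(alive,v0) N2.N2=(dead,v1) | N1.N0=(alive,v1) N1.N1=(alive,v0) N1.N2=(dead,v1)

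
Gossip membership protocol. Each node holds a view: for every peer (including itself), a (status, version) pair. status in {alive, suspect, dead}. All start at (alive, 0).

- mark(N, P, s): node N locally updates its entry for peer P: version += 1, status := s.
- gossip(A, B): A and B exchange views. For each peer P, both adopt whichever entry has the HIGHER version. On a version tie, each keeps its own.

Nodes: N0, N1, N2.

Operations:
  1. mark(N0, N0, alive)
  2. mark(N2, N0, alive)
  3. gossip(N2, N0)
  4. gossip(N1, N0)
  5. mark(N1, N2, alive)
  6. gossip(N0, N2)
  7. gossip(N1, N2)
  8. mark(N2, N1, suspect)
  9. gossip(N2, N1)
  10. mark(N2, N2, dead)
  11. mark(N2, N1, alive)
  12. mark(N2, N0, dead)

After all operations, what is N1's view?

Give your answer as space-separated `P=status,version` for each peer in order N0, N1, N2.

Op 1: N0 marks N0=alive -> (alive,v1)
Op 2: N2 marks N0=alive -> (alive,v1)
Op 3: gossip N2<->N0 -> N2.N0=(alive,v1) N2.N1=(alive,v0) N2.N2=(alive,v0) | N0.N0=(alive,v1) N0.N1=(alive,v0) N0.N2=(alive,v0)
Op 4: gossip N1<->N0 -> N1.N0=(alive,v1) N1.N1=(alive,v0) N1.N2=(alive,v0) | N0.N0=(alive,v1) N0.N1=(alive,v0) N0.N2=(alive,v0)
Op 5: N1 marks N2=alive -> (alive,v1)
Op 6: gossip N0<->N2 -> N0.N0=(alive,v1) N0.N1=(alive,v0) N0.N2=(alive,v0) | N2.N0=(alive,v1) N2.N1=(alive,v0) N2.N2=(alive,v0)
Op 7: gossip N1<->N2 -> N1.N0=(alive,v1) N1.N1=(alive,v0) N1.N2=(alive,v1) | N2.N0=(alive,v1) N2.N1=(alive,v0) N2.N2=(alive,v1)
Op 8: N2 marks N1=suspect -> (suspect,v1)
Op 9: gossip N2<->N1 -> N2.N0=(alive,v1) N2.N1=(suspect,v1) N2.N2=(alive,v1) | N1.N0=(alive,v1) N1.N1=(suspect,v1) N1.N2=(alive,v1)
Op 10: N2 marks N2=dead -> (dead,v2)
Op 11: N2 marks N1=alive -> (alive,v2)
Op 12: N2 marks N0=dead -> (dead,v2)

Answer: N0=alive,1 N1=suspect,1 N2=alive,1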